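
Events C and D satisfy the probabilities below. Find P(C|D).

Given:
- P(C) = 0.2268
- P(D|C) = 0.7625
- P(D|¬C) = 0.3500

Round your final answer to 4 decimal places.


Bayes' theorem: P(C|D) = P(D|C) × P(C) / P(D)

Step 1: Calculate P(D) using law of total probability
P(D) = P(D|C)P(C) + P(D|¬C)P(¬C)
     = 0.7625 × 0.2268 + 0.3500 × 0.7732
     = 0.17293500 + 0.27062000
     = 0.44355500

Step 2: Apply Bayes' theorem
P(C|D) = P(D|C) × P(C) / P(D)
       = 0.17293500 / 0.44355500
       = 0.3899


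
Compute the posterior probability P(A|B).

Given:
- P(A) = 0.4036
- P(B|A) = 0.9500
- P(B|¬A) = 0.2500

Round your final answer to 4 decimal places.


Bayes' theorem: P(A|B) = P(B|A) × P(A) / P(B)

Step 1: Calculate P(B) using law of total probability
P(B) = P(B|A)P(A) + P(B|¬A)P(¬A)
     = 0.9500 × 0.4036 + 0.2500 × 0.5964
     = 0.38342000 + 0.14910000
     = 0.53252000

Step 2: Apply Bayes' theorem
P(A|B) = P(B|A) × P(A) / P(B)
       = 0.38342000 / 0.53252000
       = 0.7200


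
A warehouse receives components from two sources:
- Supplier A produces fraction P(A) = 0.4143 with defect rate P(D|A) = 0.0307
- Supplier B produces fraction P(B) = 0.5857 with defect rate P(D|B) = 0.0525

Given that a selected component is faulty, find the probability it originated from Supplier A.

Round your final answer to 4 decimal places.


Let A = from Supplier A, D = faulty

Given:
- P(A) = 0.4143, P(B) = 0.5857
- P(D|A) = 0.0307, P(D|B) = 0.0525

Step 1: Find P(D)
P(D) = P(D|A)P(A) + P(D|B)P(B)
     = 0.0307 × 0.4143 + 0.0525 × 0.5857
     = 0.01271901 + 0.03074925
     = 0.04346826

Step 2: Apply Bayes' theorem
P(A|D) = P(D|A)P(A) / P(D)
       = 0.01271901 / 0.04346826
       = 0.2926


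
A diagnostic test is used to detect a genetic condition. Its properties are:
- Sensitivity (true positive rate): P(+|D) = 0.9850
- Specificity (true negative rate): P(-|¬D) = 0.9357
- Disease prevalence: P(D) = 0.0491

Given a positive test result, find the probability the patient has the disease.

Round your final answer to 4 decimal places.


Let D = has disease, + = positive test

Given:
- P(D) = 0.0491 (prevalence)
- P(+|D) = 0.9850 (sensitivity)
- P(-|¬D) = 0.9357 (specificity)
- P(+|¬D) = 0.0643 (false positive rate = 1 - specificity)

Step 1: Find P(+)
P(+) = P(+|D)P(D) + P(+|¬D)P(¬D)
     = 0.9850 × 0.0491 + 0.0643 × 0.9509
     = 0.04836350 + 0.06114287
     = 0.10950637

Step 2: Apply Bayes' theorem for P(D|+)
P(D|+) = P(+|D)P(D) / P(+)
       = 0.04836350 / 0.10950637
       = 0.4417


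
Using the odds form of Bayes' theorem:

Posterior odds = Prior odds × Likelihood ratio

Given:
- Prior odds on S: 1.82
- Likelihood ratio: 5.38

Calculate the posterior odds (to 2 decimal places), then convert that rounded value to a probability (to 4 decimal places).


Step 1: Calculate posterior odds
Posterior odds = Prior odds × LR
               = 1.82 × 5.38
               = 9.79

Step 2: Convert to probability
P(S|E) = Posterior odds / (1 + Posterior odds)
       = 9.79 / (1 + 9.79)
       = 9.79 / 10.79
       = 0.9073

The evidence increased P(S) from 0.6454 to 0.9073.


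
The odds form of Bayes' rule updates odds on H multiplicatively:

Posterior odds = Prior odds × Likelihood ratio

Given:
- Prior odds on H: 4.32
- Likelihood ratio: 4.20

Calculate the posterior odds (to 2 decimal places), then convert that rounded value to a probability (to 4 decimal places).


Step 1: Calculate posterior odds
Posterior odds = Prior odds × LR
               = 4.32 × 4.20
               = 18.14

Step 2: Convert to probability
P(H|E) = Posterior odds / (1 + Posterior odds)
       = 18.14 / (1 + 18.14)
       = 18.14 / 19.14
       = 0.9478

The evidence increased P(H) from 0.8120 to 0.9478.


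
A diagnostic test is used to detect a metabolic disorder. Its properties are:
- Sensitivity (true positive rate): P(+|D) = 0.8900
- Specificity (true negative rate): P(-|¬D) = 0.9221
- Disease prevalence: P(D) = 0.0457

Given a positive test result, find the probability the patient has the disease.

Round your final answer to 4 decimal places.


Let D = has disease, + = positive test

Given:
- P(D) = 0.0457 (prevalence)
- P(+|D) = 0.8900 (sensitivity)
- P(-|¬D) = 0.9221 (specificity)
- P(+|¬D) = 0.0779 (false positive rate = 1 - specificity)

Step 1: Find P(+)
P(+) = P(+|D)P(D) + P(+|¬D)P(¬D)
     = 0.8900 × 0.0457 + 0.0779 × 0.9543
     = 0.04067300 + 0.07433997
     = 0.11501297

Step 2: Apply Bayes' theorem for P(D|+)
P(D|+) = P(+|D)P(D) / P(+)
       = 0.04067300 / 0.11501297
       = 0.3536


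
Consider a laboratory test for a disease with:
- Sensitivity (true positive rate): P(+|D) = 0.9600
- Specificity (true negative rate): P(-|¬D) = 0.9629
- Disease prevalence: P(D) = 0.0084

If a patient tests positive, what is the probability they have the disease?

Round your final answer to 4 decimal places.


Let D = has disease, + = positive test

Given:
- P(D) = 0.0084 (prevalence)
- P(+|D) = 0.9600 (sensitivity)
- P(-|¬D) = 0.9629 (specificity)
- P(+|¬D) = 0.0371 (false positive rate = 1 - specificity)

Step 1: Find P(+)
P(+) = P(+|D)P(D) + P(+|¬D)P(¬D)
     = 0.9600 × 0.0084 + 0.0371 × 0.9916
     = 0.00806400 + 0.03678836
     = 0.04485236

Step 2: Apply Bayes' theorem for P(D|+)
P(D|+) = P(+|D)P(D) / P(+)
       = 0.00806400 / 0.04485236
       = 0.1798


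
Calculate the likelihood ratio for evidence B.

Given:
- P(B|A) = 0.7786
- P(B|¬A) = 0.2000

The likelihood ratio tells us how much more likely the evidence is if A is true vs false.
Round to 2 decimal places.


Likelihood Ratio (LR) = P(B|A) / P(B|¬A)

LR = 0.7786 / 0.2000
   = 3.89

The evidence is 3.89 times more likely if A is true than if A is false.
Because LR exceeds 1, B is evidence for A.


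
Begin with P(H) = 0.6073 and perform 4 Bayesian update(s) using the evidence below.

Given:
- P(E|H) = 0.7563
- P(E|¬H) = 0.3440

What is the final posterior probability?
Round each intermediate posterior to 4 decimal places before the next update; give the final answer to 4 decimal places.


Sequential Bayesian updating:

Initial prior: P(H) = 0.6073

Update 1:
  P(E) = 0.7563 × 0.6073 + 0.3440 × 0.3927 = 0.45930099 + 0.13508880 = 0.59438979
  P(H|E) = 0.45930099 / 0.59438979 = 0.7727

Update 2:
  P(E) = 0.7563 × 0.7727 + 0.3440 × 0.2273 = 0.58439301 + 0.07819120 = 0.66258421
  P(H|E) = 0.58439301 / 0.66258421 = 0.8820

Update 3:
  P(E) = 0.7563 × 0.8820 + 0.3440 × 0.1180 = 0.66705660 + 0.04059200 = 0.70764860
  P(H|E) = 0.66705660 / 0.70764860 = 0.9426

Update 4:
  P(E) = 0.7563 × 0.9426 + 0.3440 × 0.0574 = 0.71288838 + 0.01974560 = 0.73263398
  P(H|E) = 0.71288838 / 0.73263398 = 0.9730

Final posterior: 0.9730


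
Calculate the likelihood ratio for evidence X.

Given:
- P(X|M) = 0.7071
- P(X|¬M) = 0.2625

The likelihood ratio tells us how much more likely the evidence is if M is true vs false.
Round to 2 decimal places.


Likelihood Ratio (LR) = P(X|M) / P(X|¬M)

LR = 0.7071 / 0.2625
   = 2.69

The evidence is 2.69 times more likely if M is true than if M is false.
Because LR exceeds 1, X is evidence for M.


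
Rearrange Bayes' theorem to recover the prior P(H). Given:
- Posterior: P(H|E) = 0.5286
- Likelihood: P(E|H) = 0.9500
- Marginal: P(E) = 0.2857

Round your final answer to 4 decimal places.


From Bayes' theorem: P(H|E) = P(E|H) × P(H) / P(E)

Rearranging for P(H):
P(H) = P(H|E) × P(E) / P(E|H)
     = 0.5286 × 0.2857 / 0.9500
     = 0.15102102 / 0.9500
     = 0.1590


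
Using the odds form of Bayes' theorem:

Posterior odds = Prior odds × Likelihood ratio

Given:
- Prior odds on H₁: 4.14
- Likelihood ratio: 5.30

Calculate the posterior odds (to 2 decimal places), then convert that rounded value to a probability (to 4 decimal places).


Step 1: Calculate posterior odds
Posterior odds = Prior odds × LR
               = 4.14 × 5.30
               = 21.94

Step 2: Convert to probability
P(H₁|E) = Posterior odds / (1 + Posterior odds)
       = 21.94 / (1 + 21.94)
       = 21.94 / 22.94
       = 0.9564

The evidence increased P(H₁) from 0.8054 to 0.9564.


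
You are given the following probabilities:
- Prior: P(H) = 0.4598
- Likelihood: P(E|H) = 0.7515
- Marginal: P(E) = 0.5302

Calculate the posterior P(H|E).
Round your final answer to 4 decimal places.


Using Bayes' theorem:

P(H|E) = P(E|H) × P(H) / P(E)
       = 0.7515 × 0.4598 / 0.5302
       = 0.34553970 / 0.5302
       = 0.6517

The evidence strengthens our belief in H.
Prior: 0.4598 → Posterior: 0.6517


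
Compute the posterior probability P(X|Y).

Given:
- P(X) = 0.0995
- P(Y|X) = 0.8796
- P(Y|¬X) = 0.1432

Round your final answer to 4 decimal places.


Bayes' theorem: P(X|Y) = P(Y|X) × P(X) / P(Y)

Step 1: Calculate P(Y) using law of total probability
P(Y) = P(Y|X)P(X) + P(Y|¬X)P(¬X)
     = 0.8796 × 0.0995 + 0.1432 × 0.9005
     = 0.08752020 + 0.12895160
     = 0.21647180

Step 2: Apply Bayes' theorem
P(X|Y) = P(Y|X) × P(X) / P(Y)
       = 0.08752020 / 0.21647180
       = 0.4043


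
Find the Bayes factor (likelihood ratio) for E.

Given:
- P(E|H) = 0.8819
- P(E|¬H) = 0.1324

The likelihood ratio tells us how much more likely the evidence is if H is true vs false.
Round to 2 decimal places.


Likelihood Ratio (LR) = P(E|H) / P(E|¬H)

LR = 0.8819 / 0.1324
   = 6.66

The evidence is 6.66 times more likely if H is true than if H is false.
Since LR > 1, the evidence supports H over ¬H.


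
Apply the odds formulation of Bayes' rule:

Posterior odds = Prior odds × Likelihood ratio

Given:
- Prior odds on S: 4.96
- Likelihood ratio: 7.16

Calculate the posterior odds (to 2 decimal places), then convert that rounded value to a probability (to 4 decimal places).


Step 1: Calculate posterior odds
Posterior odds = Prior odds × LR
               = 4.96 × 7.16
               = 35.51

Step 2: Convert to probability
P(S|E) = Posterior odds / (1 + Posterior odds)
       = 35.51 / (1 + 35.51)
       = 35.51 / 36.51
       = 0.9726

The evidence increased P(S) from 0.8322 to 0.9726.


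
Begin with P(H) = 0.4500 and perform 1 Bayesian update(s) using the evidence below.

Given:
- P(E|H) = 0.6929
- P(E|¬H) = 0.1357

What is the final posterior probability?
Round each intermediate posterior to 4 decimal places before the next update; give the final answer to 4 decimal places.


Sequential Bayesian updating:

Initial prior: P(H) = 0.4500

Update 1:
  P(E) = 0.6929 × 0.4500 + 0.1357 × 0.5500 = 0.31180500 + 0.07463500 = 0.38644000
  P(H|E) = 0.31180500 / 0.38644000 = 0.8069

Final posterior: 0.8069


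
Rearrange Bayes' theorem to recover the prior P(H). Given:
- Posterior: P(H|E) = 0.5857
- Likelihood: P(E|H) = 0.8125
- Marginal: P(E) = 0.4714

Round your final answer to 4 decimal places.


From Bayes' theorem: P(H|E) = P(E|H) × P(H) / P(E)

Rearranging for P(H):
P(H) = P(H|E) × P(E) / P(E|H)
     = 0.5857 × 0.4714 / 0.8125
     = 0.27609898 / 0.8125
     = 0.3398


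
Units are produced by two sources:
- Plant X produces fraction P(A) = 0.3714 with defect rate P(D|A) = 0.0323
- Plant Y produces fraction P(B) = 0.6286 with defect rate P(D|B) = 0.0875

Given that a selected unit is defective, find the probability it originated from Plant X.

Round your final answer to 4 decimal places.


Let A = from Plant X, D = defective

Given:
- P(A) = 0.3714, P(B) = 0.6286
- P(D|A) = 0.0323, P(D|B) = 0.0875

Step 1: Find P(D)
P(D) = P(D|A)P(A) + P(D|B)P(B)
     = 0.0323 × 0.3714 + 0.0875 × 0.6286
     = 0.01199622 + 0.05500250
     = 0.06699872

Step 2: Apply Bayes' theorem
P(A|D) = P(D|A)P(A) / P(D)
       = 0.01199622 / 0.06699872
       = 0.1791


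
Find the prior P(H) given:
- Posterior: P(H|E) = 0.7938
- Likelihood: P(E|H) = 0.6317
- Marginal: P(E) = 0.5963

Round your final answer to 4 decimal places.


From Bayes' theorem: P(H|E) = P(E|H) × P(H) / P(E)

Rearranging for P(H):
P(H) = P(H|E) × P(E) / P(E|H)
     = 0.7938 × 0.5963 / 0.6317
     = 0.47334294 / 0.6317
     = 0.7493


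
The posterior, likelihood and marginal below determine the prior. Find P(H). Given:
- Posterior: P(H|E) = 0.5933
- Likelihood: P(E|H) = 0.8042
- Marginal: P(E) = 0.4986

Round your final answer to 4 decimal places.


From Bayes' theorem: P(H|E) = P(E|H) × P(H) / P(E)

Rearranging for P(H):
P(H) = P(H|E) × P(E) / P(E|H)
     = 0.5933 × 0.4986 / 0.8042
     = 0.29581938 / 0.8042
     = 0.3678


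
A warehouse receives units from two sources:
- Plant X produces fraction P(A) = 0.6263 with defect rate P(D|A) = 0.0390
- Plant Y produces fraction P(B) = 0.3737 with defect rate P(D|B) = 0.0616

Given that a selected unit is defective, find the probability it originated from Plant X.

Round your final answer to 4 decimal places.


Let A = from Plant X, D = defective

Given:
- P(A) = 0.6263, P(B) = 0.3737
- P(D|A) = 0.0390, P(D|B) = 0.0616

Step 1: Find P(D)
P(D) = P(D|A)P(A) + P(D|B)P(B)
     = 0.0390 × 0.6263 + 0.0616 × 0.3737
     = 0.02442570 + 0.02301992
     = 0.04744562

Step 2: Apply Bayes' theorem
P(A|D) = P(D|A)P(A) / P(D)
       = 0.02442570 / 0.04744562
       = 0.5148


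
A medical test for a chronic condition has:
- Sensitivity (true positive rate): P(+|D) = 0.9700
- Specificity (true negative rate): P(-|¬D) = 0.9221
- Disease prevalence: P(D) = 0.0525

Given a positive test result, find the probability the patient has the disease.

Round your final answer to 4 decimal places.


Let D = has disease, + = positive test

Given:
- P(D) = 0.0525 (prevalence)
- P(+|D) = 0.9700 (sensitivity)
- P(-|¬D) = 0.9221 (specificity)
- P(+|¬D) = 0.0779 (false positive rate = 1 - specificity)

Step 1: Find P(+)
P(+) = P(+|D)P(D) + P(+|¬D)P(¬D)
     = 0.9700 × 0.0525 + 0.0779 × 0.9475
     = 0.05092500 + 0.07381025
     = 0.12473525

Step 2: Apply Bayes' theorem for P(D|+)
P(D|+) = P(+|D)P(D) / P(+)
       = 0.05092500 / 0.12473525
       = 0.4083


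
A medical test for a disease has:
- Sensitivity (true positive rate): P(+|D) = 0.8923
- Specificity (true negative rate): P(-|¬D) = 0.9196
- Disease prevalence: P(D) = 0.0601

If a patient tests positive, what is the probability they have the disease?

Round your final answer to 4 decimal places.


Let D = has disease, + = positive test

Given:
- P(D) = 0.0601 (prevalence)
- P(+|D) = 0.8923 (sensitivity)
- P(-|¬D) = 0.9196 (specificity)
- P(+|¬D) = 0.0804 (false positive rate = 1 - specificity)

Step 1: Find P(+)
P(+) = P(+|D)P(D) + P(+|¬D)P(¬D)
     = 0.8923 × 0.0601 + 0.0804 × 0.9399
     = 0.05362723 + 0.07556796
     = 0.12919519

Step 2: Apply Bayes' theorem for P(D|+)
P(D|+) = P(+|D)P(D) / P(+)
       = 0.05362723 / 0.12919519
       = 0.4151


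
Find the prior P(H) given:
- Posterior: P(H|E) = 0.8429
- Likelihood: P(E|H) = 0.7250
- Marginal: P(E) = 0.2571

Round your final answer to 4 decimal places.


From Bayes' theorem: P(H|E) = P(E|H) × P(H) / P(E)

Rearranging for P(H):
P(H) = P(H|E) × P(E) / P(E|H)
     = 0.8429 × 0.2571 / 0.7250
     = 0.21670959 / 0.7250
     = 0.2989


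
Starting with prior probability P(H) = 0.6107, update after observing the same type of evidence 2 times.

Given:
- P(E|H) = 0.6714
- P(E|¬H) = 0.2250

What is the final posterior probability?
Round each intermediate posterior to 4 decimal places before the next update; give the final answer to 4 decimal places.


Sequential Bayesian updating:

Initial prior: P(H) = 0.6107

Update 1:
  P(E) = 0.6714 × 0.6107 + 0.2250 × 0.3893 = 0.41002398 + 0.08759250 = 0.49761648
  P(H|E) = 0.41002398 / 0.49761648 = 0.8240

Update 2:
  P(E) = 0.6714 × 0.8240 + 0.2250 × 0.1760 = 0.55323360 + 0.03960000 = 0.59283360
  P(H|E) = 0.55323360 / 0.59283360 = 0.9332

Final posterior: 0.9332


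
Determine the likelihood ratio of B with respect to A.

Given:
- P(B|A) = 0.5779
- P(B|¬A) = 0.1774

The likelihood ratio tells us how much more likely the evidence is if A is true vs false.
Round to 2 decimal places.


Likelihood Ratio (LR) = P(B|A) / P(B|¬A)

LR = 0.5779 / 0.1774
   = 3.26

The evidence is 3.26 times more likely if A is true than if A is false.
Since LR > 1, the evidence supports A over ¬A.


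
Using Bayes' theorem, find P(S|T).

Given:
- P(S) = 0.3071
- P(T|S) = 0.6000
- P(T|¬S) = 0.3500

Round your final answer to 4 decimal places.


Bayes' theorem: P(S|T) = P(T|S) × P(S) / P(T)

Step 1: Calculate P(T) using law of total probability
P(T) = P(T|S)P(S) + P(T|¬S)P(¬S)
     = 0.6000 × 0.3071 + 0.3500 × 0.6929
     = 0.18426000 + 0.24251500
     = 0.42677500

Step 2: Apply Bayes' theorem
P(S|T) = P(T|S) × P(S) / P(T)
       = 0.18426000 / 0.42677500
       = 0.4317


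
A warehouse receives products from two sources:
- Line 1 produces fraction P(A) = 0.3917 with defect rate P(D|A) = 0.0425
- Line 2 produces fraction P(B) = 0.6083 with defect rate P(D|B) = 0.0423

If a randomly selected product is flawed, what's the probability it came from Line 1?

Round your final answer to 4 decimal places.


Let A = from Line 1, D = flawed

Given:
- P(A) = 0.3917, P(B) = 0.6083
- P(D|A) = 0.0425, P(D|B) = 0.0423

Step 1: Find P(D)
P(D) = P(D|A)P(A) + P(D|B)P(B)
     = 0.0425 × 0.3917 + 0.0423 × 0.6083
     = 0.01664725 + 0.02573109
     = 0.04237834

Step 2: Apply Bayes' theorem
P(A|D) = P(D|A)P(A) / P(D)
       = 0.01664725 / 0.04237834
       = 0.3928


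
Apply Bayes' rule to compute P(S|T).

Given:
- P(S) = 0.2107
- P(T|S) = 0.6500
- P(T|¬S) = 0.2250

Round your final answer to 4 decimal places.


Bayes' theorem: P(S|T) = P(T|S) × P(S) / P(T)

Step 1: Calculate P(T) using law of total probability
P(T) = P(T|S)P(S) + P(T|¬S)P(¬S)
     = 0.6500 × 0.2107 + 0.2250 × 0.7893
     = 0.13695500 + 0.17759250
     = 0.31454750

Step 2: Apply Bayes' theorem
P(S|T) = P(T|S) × P(S) / P(T)
       = 0.13695500 / 0.31454750
       = 0.4354


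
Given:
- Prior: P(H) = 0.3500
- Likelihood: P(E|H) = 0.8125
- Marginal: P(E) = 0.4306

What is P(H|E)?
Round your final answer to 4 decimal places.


Using Bayes' theorem:

P(H|E) = P(E|H) × P(H) / P(E)
       = 0.8125 × 0.3500 / 0.4306
       = 0.28437500 / 0.4306
       = 0.6604

The evidence strengthens our belief in H.
Prior: 0.3500 → Posterior: 0.6604


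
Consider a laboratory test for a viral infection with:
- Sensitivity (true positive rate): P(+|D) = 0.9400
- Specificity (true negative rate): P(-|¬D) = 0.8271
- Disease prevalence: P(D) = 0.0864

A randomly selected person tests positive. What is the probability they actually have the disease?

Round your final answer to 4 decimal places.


Let D = has disease, + = positive test

Given:
- P(D) = 0.0864 (prevalence)
- P(+|D) = 0.9400 (sensitivity)
- P(-|¬D) = 0.8271 (specificity)
- P(+|¬D) = 0.1729 (false positive rate = 1 - specificity)

Step 1: Find P(+)
P(+) = P(+|D)P(D) + P(+|¬D)P(¬D)
     = 0.9400 × 0.0864 + 0.1729 × 0.9136
     = 0.08121600 + 0.15796144
     = 0.23917744

Step 2: Apply Bayes' theorem for P(D|+)
P(D|+) = P(+|D)P(D) / P(+)
       = 0.08121600 / 0.23917744
       = 0.3396


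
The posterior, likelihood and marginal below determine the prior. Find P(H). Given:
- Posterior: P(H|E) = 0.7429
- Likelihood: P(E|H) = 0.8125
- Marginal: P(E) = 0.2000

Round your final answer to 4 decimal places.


From Bayes' theorem: P(H|E) = P(E|H) × P(H) / P(E)

Rearranging for P(H):
P(H) = P(H|E) × P(E) / P(E|H)
     = 0.7429 × 0.2000 / 0.8125
     = 0.14858000 / 0.8125
     = 0.1829


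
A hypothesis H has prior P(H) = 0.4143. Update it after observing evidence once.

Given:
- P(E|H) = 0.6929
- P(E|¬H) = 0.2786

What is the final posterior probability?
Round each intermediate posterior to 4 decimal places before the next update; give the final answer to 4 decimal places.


Sequential Bayesian updating:

Initial prior: P(H) = 0.4143

Update 1:
  P(E) = 0.6929 × 0.4143 + 0.2786 × 0.5857 = 0.28706847 + 0.16317602 = 0.45024449
  P(H|E) = 0.28706847 / 0.45024449 = 0.6376

Final posterior: 0.6376


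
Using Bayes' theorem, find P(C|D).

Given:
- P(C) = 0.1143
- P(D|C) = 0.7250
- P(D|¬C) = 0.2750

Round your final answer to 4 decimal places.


Bayes' theorem: P(C|D) = P(D|C) × P(C) / P(D)

Step 1: Calculate P(D) using law of total probability
P(D) = P(D|C)P(C) + P(D|¬C)P(¬C)
     = 0.7250 × 0.1143 + 0.2750 × 0.8857
     = 0.08286750 + 0.24356750
     = 0.32643500

Step 2: Apply Bayes' theorem
P(C|D) = P(D|C) × P(C) / P(D)
       = 0.08286750 / 0.32643500
       = 0.2539


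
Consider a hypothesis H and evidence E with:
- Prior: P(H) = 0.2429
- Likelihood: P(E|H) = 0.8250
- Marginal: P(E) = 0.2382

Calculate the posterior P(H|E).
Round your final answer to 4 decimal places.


Using Bayes' theorem:

P(H|E) = P(E|H) × P(H) / P(E)
       = 0.8250 × 0.2429 / 0.2382
       = 0.20039250 / 0.2382
       = 0.8413

The evidence strengthens our belief in H.
Prior: 0.2429 → Posterior: 0.8413


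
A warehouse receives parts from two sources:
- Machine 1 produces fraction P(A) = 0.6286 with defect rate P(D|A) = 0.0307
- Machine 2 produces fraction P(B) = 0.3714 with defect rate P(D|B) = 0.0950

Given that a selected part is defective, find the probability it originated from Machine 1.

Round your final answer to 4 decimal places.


Let A = from Machine 1, D = defective

Given:
- P(A) = 0.6286, P(B) = 0.3714
- P(D|A) = 0.0307, P(D|B) = 0.0950

Step 1: Find P(D)
P(D) = P(D|A)P(A) + P(D|B)P(B)
     = 0.0307 × 0.6286 + 0.0950 × 0.3714
     = 0.01929802 + 0.03528300
     = 0.05458102

Step 2: Apply Bayes' theorem
P(A|D) = P(D|A)P(A) / P(D)
       = 0.01929802 / 0.05458102
       = 0.3536


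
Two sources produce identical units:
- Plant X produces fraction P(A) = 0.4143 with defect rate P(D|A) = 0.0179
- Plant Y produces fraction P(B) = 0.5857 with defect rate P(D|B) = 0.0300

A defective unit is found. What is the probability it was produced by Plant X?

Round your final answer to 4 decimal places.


Let A = from Plant X, D = defective

Given:
- P(A) = 0.4143, P(B) = 0.5857
- P(D|A) = 0.0179, P(D|B) = 0.0300

Step 1: Find P(D)
P(D) = P(D|A)P(A) + P(D|B)P(B)
     = 0.0179 × 0.4143 + 0.0300 × 0.5857
     = 0.00741597 + 0.01757100
     = 0.02498697

Step 2: Apply Bayes' theorem
P(A|D) = P(D|A)P(A) / P(D)
       = 0.00741597 / 0.02498697
       = 0.2968


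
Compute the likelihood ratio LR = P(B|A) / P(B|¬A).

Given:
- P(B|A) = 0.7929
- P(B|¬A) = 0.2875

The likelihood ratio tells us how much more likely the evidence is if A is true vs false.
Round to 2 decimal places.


Likelihood Ratio (LR) = P(B|A) / P(B|¬A)

LR = 0.7929 / 0.2875
   = 2.76

The evidence is 2.76 times more likely if A is true than if A is false.
Since LR > 1, the evidence supports A over ¬A.


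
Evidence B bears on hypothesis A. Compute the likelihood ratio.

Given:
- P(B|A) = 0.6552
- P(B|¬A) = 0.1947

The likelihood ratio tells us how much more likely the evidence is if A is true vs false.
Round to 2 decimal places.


Likelihood Ratio (LR) = P(B|A) / P(B|¬A)

LR = 0.6552 / 0.1947
   = 3.37

The evidence is 3.37 times more likely if A is true than if A is false.
Because LR exceeds 1, B is evidence for A.


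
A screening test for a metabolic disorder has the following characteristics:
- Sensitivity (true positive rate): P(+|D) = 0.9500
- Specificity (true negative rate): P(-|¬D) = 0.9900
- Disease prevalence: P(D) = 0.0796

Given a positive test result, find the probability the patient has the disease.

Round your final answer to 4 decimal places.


Let D = has disease, + = positive test

Given:
- P(D) = 0.0796 (prevalence)
- P(+|D) = 0.9500 (sensitivity)
- P(-|¬D) = 0.9900 (specificity)
- P(+|¬D) = 0.0100 (false positive rate = 1 - specificity)

Step 1: Find P(+)
P(+) = P(+|D)P(D) + P(+|¬D)P(¬D)
     = 0.9500 × 0.0796 + 0.0100 × 0.9204
     = 0.07562000 + 0.00920400
     = 0.08482400

Step 2: Apply Bayes' theorem for P(D|+)
P(D|+) = P(+|D)P(D) / P(+)
       = 0.07562000 / 0.08482400
       = 0.8915


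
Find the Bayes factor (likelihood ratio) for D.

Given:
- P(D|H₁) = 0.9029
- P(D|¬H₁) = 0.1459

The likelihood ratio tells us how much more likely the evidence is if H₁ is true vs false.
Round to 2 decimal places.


Likelihood Ratio (LR) = P(D|H₁) / P(D|¬H₁)

LR = 0.9029 / 0.1459
   = 6.19

The evidence is 6.19 times more likely if H₁ is true than if H₁ is false.
Because LR exceeds 1, D is evidence for H₁.


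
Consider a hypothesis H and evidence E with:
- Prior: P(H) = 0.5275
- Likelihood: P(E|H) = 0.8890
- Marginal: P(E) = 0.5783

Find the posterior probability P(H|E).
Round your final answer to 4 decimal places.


Using Bayes' theorem:

P(H|E) = P(E|H) × P(H) / P(E)
       = 0.8890 × 0.5275 / 0.5783
       = 0.46894750 / 0.5783
       = 0.8109

The evidence strengthens our belief in H.
Prior: 0.5275 → Posterior: 0.8109


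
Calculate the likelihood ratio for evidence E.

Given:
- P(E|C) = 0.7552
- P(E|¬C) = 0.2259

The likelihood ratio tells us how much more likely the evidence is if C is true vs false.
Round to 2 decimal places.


Likelihood Ratio (LR) = P(E|C) / P(E|¬C)

LR = 0.7552 / 0.2259
   = 3.34

The evidence is 3.34 times more likely if C is true than if C is false.
Because LR exceeds 1, E is evidence for C.


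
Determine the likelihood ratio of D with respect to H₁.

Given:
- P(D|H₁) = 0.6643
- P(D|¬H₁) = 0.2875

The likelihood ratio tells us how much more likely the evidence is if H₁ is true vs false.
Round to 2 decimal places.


Likelihood Ratio (LR) = P(D|H₁) / P(D|¬H₁)

LR = 0.6643 / 0.2875
   = 2.31

The evidence is 2.31 times more likely if H₁ is true than if H₁ is false.
LR > 1, so observing D raises the odds in favor of H₁.


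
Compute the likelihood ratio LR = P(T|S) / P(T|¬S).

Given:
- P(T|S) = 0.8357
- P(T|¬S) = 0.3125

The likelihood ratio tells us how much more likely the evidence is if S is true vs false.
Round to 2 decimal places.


Likelihood Ratio (LR) = P(T|S) / P(T|¬S)

LR = 0.8357 / 0.3125
   = 2.67

The evidence is 2.67 times more likely if S is true than if S is false.
Since LR > 1, the evidence supports S over ¬S.


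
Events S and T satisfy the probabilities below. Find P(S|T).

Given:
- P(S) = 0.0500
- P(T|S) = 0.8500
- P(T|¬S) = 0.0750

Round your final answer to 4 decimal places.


Bayes' theorem: P(S|T) = P(T|S) × P(S) / P(T)

Step 1: Calculate P(T) using law of total probability
P(T) = P(T|S)P(S) + P(T|¬S)P(¬S)
     = 0.8500 × 0.0500 + 0.0750 × 0.9500
     = 0.04250000 + 0.07125000
     = 0.11375000

Step 2: Apply Bayes' theorem
P(S|T) = P(T|S) × P(S) / P(T)
       = 0.04250000 / 0.11375000
       = 0.3736


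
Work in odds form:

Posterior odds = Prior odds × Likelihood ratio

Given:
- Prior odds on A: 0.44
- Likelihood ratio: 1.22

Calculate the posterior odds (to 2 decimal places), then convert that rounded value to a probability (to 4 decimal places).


Step 1: Calculate posterior odds
Posterior odds = Prior odds × LR
               = 0.44 × 1.22
               = 0.54

Step 2: Convert to probability
P(A|E) = Posterior odds / (1 + Posterior odds)
       = 0.54 / (1 + 0.54)
       = 0.54 / 1.54
       = 0.3506

The evidence increased P(A) from 0.3056 to 0.3506.


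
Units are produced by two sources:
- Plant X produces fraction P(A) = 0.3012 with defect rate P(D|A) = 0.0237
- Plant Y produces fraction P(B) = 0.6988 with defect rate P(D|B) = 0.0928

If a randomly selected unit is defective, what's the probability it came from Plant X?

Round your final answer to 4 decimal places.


Let A = from Plant X, D = defective

Given:
- P(A) = 0.3012, P(B) = 0.6988
- P(D|A) = 0.0237, P(D|B) = 0.0928

Step 1: Find P(D)
P(D) = P(D|A)P(A) + P(D|B)P(B)
     = 0.0237 × 0.3012 + 0.0928 × 0.6988
     = 0.00713844 + 0.06484864
     = 0.07198708

Step 2: Apply Bayes' theorem
P(A|D) = P(D|A)P(A) / P(D)
       = 0.00713844 / 0.07198708
       = 0.0992


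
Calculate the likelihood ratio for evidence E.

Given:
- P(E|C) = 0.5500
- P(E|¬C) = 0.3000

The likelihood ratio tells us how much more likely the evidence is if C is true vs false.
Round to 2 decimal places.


Likelihood Ratio (LR) = P(E|C) / P(E|¬C)

LR = 0.5500 / 0.3000
   = 1.83

The evidence is 1.83 times more likely if C is true than if C is false.
Because LR exceeds 1, E is evidence for C.


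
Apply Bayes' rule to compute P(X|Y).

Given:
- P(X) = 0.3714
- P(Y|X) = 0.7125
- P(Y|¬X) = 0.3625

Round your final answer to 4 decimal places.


Bayes' theorem: P(X|Y) = P(Y|X) × P(X) / P(Y)

Step 1: Calculate P(Y) using law of total probability
P(Y) = P(Y|X)P(X) + P(Y|¬X)P(¬X)
     = 0.7125 × 0.3714 + 0.3625 × 0.6286
     = 0.26462250 + 0.22786750
     = 0.49249000

Step 2: Apply Bayes' theorem
P(X|Y) = P(Y|X) × P(X) / P(Y)
       = 0.26462250 / 0.49249000
       = 0.5373


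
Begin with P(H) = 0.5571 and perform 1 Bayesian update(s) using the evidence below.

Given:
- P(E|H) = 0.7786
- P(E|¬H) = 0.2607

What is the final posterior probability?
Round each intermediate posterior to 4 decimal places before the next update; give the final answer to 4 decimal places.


Sequential Bayesian updating:

Initial prior: P(H) = 0.5571

Update 1:
  P(E) = 0.7786 × 0.5571 + 0.2607 × 0.4429 = 0.43375806 + 0.11546403 = 0.54922209
  P(H|E) = 0.43375806 / 0.54922209 = 0.7898

Final posterior: 0.7898


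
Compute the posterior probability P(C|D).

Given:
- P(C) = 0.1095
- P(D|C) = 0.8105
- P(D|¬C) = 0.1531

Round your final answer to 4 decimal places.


Bayes' theorem: P(C|D) = P(D|C) × P(C) / P(D)

Step 1: Calculate P(D) using law of total probability
P(D) = P(D|C)P(C) + P(D|¬C)P(¬C)
     = 0.8105 × 0.1095 + 0.1531 × 0.8905
     = 0.08874975 + 0.13633555
     = 0.22508530

Step 2: Apply Bayes' theorem
P(C|D) = P(D|C) × P(C) / P(D)
       = 0.08874975 / 0.22508530
       = 0.3943


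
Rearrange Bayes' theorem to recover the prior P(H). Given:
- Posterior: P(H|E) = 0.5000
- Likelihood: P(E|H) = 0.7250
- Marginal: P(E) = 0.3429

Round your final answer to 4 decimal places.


From Bayes' theorem: P(H|E) = P(E|H) × P(H) / P(E)

Rearranging for P(H):
P(H) = P(H|E) × P(E) / P(E|H)
     = 0.5000 × 0.3429 / 0.7250
     = 0.17145000 / 0.7250
     = 0.2365


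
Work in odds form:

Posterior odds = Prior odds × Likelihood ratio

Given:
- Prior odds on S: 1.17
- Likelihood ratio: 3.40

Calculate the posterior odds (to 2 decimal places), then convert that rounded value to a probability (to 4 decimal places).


Step 1: Calculate posterior odds
Posterior odds = Prior odds × LR
               = 1.17 × 3.40
               = 3.98

Step 2: Convert to probability
P(S|E) = Posterior odds / (1 + Posterior odds)
       = 3.98 / (1 + 3.98)
       = 3.98 / 4.98
       = 0.7992

The evidence increased P(S) from 0.5392 to 0.7992.


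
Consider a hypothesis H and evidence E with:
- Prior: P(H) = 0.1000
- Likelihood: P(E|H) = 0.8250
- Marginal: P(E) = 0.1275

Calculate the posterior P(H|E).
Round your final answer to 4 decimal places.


Using Bayes' theorem:

P(H|E) = P(E|H) × P(H) / P(E)
       = 0.8250 × 0.1000 / 0.1275
       = 0.08250000 / 0.1275
       = 0.6471

The evidence strengthens our belief in H.
Prior: 0.1000 → Posterior: 0.6471


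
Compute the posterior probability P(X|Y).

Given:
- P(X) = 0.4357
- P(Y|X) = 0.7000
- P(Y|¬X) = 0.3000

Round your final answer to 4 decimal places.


Bayes' theorem: P(X|Y) = P(Y|X) × P(X) / P(Y)

Step 1: Calculate P(Y) using law of total probability
P(Y) = P(Y|X)P(X) + P(Y|¬X)P(¬X)
     = 0.7000 × 0.4357 + 0.3000 × 0.5643
     = 0.30499000 + 0.16929000
     = 0.47428000

Step 2: Apply Bayes' theorem
P(X|Y) = P(Y|X) × P(X) / P(Y)
       = 0.30499000 / 0.47428000
       = 0.6431


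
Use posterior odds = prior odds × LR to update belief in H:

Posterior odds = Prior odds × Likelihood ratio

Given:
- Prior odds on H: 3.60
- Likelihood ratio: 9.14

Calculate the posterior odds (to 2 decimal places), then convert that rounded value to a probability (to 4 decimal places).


Step 1: Calculate posterior odds
Posterior odds = Prior odds × LR
               = 3.60 × 9.14
               = 32.90

Step 2: Convert to probability
P(H|E) = Posterior odds / (1 + Posterior odds)
       = 32.90 / (1 + 32.90)
       = 32.90 / 33.90
       = 0.9705

The evidence increased P(H) from 0.7826 to 0.9705.


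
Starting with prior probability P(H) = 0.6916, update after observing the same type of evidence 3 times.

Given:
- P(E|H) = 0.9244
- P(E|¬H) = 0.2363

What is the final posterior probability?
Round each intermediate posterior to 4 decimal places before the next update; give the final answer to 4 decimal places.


Sequential Bayesian updating:

Initial prior: P(H) = 0.6916

Update 1:
  P(E) = 0.9244 × 0.6916 + 0.2363 × 0.3084 = 0.63931504 + 0.07287492 = 0.71218996
  P(H|E) = 0.63931504 / 0.71218996 = 0.8977

Update 2:
  P(E) = 0.9244 × 0.8977 + 0.2363 × 0.1023 = 0.82983388 + 0.02417349 = 0.85400737
  P(H|E) = 0.82983388 / 0.85400737 = 0.9717

Update 3:
  P(E) = 0.9244 × 0.9717 + 0.2363 × 0.0283 = 0.89823948 + 0.00668729 = 0.90492677
  P(H|E) = 0.89823948 / 0.90492677 = 0.9926

Final posterior: 0.9926


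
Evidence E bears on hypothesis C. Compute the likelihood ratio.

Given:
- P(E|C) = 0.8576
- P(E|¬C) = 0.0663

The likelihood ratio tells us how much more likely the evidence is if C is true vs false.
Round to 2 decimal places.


Likelihood Ratio (LR) = P(E|C) / P(E|¬C)

LR = 0.8576 / 0.0663
   = 12.94

The evidence is 12.94 times more likely if C is true than if C is false.
Since LR > 1, the evidence supports C over ¬C.


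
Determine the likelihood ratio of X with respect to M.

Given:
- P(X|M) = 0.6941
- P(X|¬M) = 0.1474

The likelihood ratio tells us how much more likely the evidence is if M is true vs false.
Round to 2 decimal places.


Likelihood Ratio (LR) = P(X|M) / P(X|¬M)

LR = 0.6941 / 0.1474
   = 4.71

The evidence is 4.71 times more likely if M is true than if M is false.
LR > 1, so observing X raises the odds in favor of M.


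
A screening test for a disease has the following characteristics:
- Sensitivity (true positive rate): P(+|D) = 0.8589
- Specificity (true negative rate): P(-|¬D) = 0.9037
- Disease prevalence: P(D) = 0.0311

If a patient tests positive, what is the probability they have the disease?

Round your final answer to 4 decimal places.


Let D = has disease, + = positive test

Given:
- P(D) = 0.0311 (prevalence)
- P(+|D) = 0.8589 (sensitivity)
- P(-|¬D) = 0.9037 (specificity)
- P(+|¬D) = 0.0963 (false positive rate = 1 - specificity)

Step 1: Find P(+)
P(+) = P(+|D)P(D) + P(+|¬D)P(¬D)
     = 0.8589 × 0.0311 + 0.0963 × 0.9689
     = 0.02671179 + 0.09330507
     = 0.12001686

Step 2: Apply Bayes' theorem for P(D|+)
P(D|+) = P(+|D)P(D) / P(+)
       = 0.02671179 / 0.12001686
       = 0.2226


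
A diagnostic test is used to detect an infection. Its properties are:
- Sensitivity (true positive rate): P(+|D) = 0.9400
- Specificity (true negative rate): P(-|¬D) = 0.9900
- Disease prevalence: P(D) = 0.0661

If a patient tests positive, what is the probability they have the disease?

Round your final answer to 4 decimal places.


Let D = has disease, + = positive test

Given:
- P(D) = 0.0661 (prevalence)
- P(+|D) = 0.9400 (sensitivity)
- P(-|¬D) = 0.9900 (specificity)
- P(+|¬D) = 0.0100 (false positive rate = 1 - specificity)

Step 1: Find P(+)
P(+) = P(+|D)P(D) + P(+|¬D)P(¬D)
     = 0.9400 × 0.0661 + 0.0100 × 0.9339
     = 0.06213400 + 0.00933900
     = 0.07147300

Step 2: Apply Bayes' theorem for P(D|+)
P(D|+) = P(+|D)P(D) / P(+)
       = 0.06213400 / 0.07147300
       = 0.8693


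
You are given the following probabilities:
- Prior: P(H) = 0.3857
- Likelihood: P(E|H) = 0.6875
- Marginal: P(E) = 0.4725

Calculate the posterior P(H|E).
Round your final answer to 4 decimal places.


Using Bayes' theorem:

P(H|E) = P(E|H) × P(H) / P(E)
       = 0.6875 × 0.3857 / 0.4725
       = 0.26516875 / 0.4725
       = 0.5612

The evidence strengthens our belief in H.
Prior: 0.3857 → Posterior: 0.5612


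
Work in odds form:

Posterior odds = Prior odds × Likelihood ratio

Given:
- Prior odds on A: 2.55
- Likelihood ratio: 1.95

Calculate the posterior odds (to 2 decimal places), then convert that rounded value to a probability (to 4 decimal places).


Step 1: Calculate posterior odds
Posterior odds = Prior odds × LR
               = 2.55 × 1.95
               = 4.97

Step 2: Convert to probability
P(A|E) = Posterior odds / (1 + Posterior odds)
       = 4.97 / (1 + 4.97)
       = 4.97 / 5.97
       = 0.8325

The evidence increased P(A) from 0.7183 to 0.8325.


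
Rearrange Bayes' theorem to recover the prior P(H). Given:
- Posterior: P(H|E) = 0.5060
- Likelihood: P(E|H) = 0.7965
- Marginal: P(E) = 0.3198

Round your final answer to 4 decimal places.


From Bayes' theorem: P(H|E) = P(E|H) × P(H) / P(E)

Rearranging for P(H):
P(H) = P(H|E) × P(E) / P(E|H)
     = 0.5060 × 0.3198 / 0.7965
     = 0.16181880 / 0.7965
     = 0.2032


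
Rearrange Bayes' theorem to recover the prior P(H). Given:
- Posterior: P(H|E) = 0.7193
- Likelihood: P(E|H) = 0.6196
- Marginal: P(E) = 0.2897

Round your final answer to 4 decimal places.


From Bayes' theorem: P(H|E) = P(E|H) × P(H) / P(E)

Rearranging for P(H):
P(H) = P(H|E) × P(E) / P(E|H)
     = 0.7193 × 0.2897 / 0.6196
     = 0.20838121 / 0.6196
     = 0.3363


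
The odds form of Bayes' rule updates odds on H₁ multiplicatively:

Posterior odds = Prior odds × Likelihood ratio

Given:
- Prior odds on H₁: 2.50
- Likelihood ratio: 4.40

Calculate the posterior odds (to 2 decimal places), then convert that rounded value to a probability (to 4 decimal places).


Step 1: Calculate posterior odds
Posterior odds = Prior odds × LR
               = 2.50 × 4.40
               = 11.00

Step 2: Convert to probability
P(H₁|E) = Posterior odds / (1 + Posterior odds)
       = 11.00 / (1 + 11.00)
       = 11.00 / 12.00
       = 0.9167

The evidence increased P(H₁) from 0.7143 to 0.9167.


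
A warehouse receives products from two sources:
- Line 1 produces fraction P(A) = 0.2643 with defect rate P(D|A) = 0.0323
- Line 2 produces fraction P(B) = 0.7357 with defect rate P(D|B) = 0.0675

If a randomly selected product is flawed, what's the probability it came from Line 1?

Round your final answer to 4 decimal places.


Let A = from Line 1, D = flawed

Given:
- P(A) = 0.2643, P(B) = 0.7357
- P(D|A) = 0.0323, P(D|B) = 0.0675

Step 1: Find P(D)
P(D) = P(D|A)P(A) + P(D|B)P(B)
     = 0.0323 × 0.2643 + 0.0675 × 0.7357
     = 0.00853689 + 0.04965975
     = 0.05819664

Step 2: Apply Bayes' theorem
P(A|D) = P(D|A)P(A) / P(D)
       = 0.00853689 / 0.05819664
       = 0.1467


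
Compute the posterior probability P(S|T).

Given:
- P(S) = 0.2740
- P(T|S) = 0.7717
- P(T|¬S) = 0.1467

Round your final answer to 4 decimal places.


Bayes' theorem: P(S|T) = P(T|S) × P(S) / P(T)

Step 1: Calculate P(T) using law of total probability
P(T) = P(T|S)P(S) + P(T|¬S)P(¬S)
     = 0.7717 × 0.2740 + 0.1467 × 0.7260
     = 0.21144580 + 0.10650420
     = 0.31795000

Step 2: Apply Bayes' theorem
P(S|T) = P(T|S) × P(S) / P(T)
       = 0.21144580 / 0.31795000
       = 0.6650


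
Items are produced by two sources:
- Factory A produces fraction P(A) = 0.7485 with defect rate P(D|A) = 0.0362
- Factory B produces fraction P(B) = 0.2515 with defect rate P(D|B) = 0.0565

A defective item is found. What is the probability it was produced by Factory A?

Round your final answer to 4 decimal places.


Let A = from Factory A, D = defective

Given:
- P(A) = 0.7485, P(B) = 0.2515
- P(D|A) = 0.0362, P(D|B) = 0.0565

Step 1: Find P(D)
P(D) = P(D|A)P(A) + P(D|B)P(B)
     = 0.0362 × 0.7485 + 0.0565 × 0.2515
     = 0.02709570 + 0.01420975
     = 0.04130545

Step 2: Apply Bayes' theorem
P(A|D) = P(D|A)P(A) / P(D)
       = 0.02709570 / 0.04130545
       = 0.6560


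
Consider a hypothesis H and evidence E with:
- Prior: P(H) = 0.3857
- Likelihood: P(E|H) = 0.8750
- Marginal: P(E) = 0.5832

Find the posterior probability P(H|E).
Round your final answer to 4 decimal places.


Using Bayes' theorem:

P(H|E) = P(E|H) × P(H) / P(E)
       = 0.8750 × 0.3857 / 0.5832
       = 0.33748750 / 0.5832
       = 0.5787

The evidence strengthens our belief in H.
Prior: 0.3857 → Posterior: 0.5787
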